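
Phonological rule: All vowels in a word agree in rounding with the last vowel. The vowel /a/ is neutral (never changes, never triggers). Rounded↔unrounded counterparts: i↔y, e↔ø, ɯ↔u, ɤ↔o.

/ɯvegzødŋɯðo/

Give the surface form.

[uvøgzødŋuðo]

/ɯ/ harmonizes with /o/ ([+round]) → [u]
/e/ harmonizes with /o/ ([+round]) → [ø]
/ɯ/ harmonizes with /o/ ([+round]) → [u]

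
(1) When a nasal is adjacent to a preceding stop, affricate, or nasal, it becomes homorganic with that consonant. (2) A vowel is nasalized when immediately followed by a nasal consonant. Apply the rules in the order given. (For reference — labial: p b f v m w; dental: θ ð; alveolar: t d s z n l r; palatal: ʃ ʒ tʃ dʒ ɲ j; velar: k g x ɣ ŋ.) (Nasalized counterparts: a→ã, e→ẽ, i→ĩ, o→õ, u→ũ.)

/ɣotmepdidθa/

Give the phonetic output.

[ɣotnepdidθa]

Rule 1: /m/ after /t/ (alveolar) → [n]
After rule 1: ɣotnepdidθa
Rule 2: no segment meets the rule's conditions; no change.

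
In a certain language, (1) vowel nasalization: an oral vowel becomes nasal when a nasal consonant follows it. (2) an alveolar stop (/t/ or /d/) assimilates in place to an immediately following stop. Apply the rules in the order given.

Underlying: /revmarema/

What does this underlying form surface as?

[revmarẽma]

Rule 1: /e/ before nasal /m/ → [ẽ]
After rule 1: revmarẽma
Rule 2: no segment meets the rule's conditions; no change.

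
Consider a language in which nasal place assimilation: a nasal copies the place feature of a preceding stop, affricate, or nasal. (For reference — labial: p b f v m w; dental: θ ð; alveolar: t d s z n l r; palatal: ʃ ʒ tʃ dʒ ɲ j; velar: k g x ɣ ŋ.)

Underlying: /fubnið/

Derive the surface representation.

[fubmið]

/n/ after /b/ (labial) → [m]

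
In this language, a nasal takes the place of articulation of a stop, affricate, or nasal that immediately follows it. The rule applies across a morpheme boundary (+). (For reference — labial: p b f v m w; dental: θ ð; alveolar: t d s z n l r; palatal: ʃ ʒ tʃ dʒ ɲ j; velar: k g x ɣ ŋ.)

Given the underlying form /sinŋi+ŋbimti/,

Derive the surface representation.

[siŋŋi+mbinti]

/n/ before /ŋ/ (velar) → [ŋ]
/ŋ/ before /b/ (labial) → [m]
/m/ before /t/ (alveolar) → [n]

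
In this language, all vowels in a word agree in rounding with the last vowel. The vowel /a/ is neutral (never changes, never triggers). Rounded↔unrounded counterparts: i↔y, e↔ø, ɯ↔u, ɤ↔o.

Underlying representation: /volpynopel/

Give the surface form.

/o/ harmonizes with /e/ ([-round]) → [ɤ]
/y/ harmonizes with /e/ ([-round]) → [i]
/o/ harmonizes with /e/ ([-round]) → [ɤ]

[vɤlpinɤpel]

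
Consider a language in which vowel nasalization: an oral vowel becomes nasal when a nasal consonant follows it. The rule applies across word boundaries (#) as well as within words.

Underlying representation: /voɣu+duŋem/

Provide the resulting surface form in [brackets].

/u/ before nasal /ŋ/ → [ũ]
/e/ before nasal /m/ → [ẽ]

[voɣu+dũŋẽm]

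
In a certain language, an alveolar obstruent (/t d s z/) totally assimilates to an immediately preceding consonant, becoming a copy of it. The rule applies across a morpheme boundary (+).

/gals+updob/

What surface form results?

/s/ after /l/ → [l] (total assimilation)
/d/ after /p/ → [p] (total assimilation)

[gall+uppob]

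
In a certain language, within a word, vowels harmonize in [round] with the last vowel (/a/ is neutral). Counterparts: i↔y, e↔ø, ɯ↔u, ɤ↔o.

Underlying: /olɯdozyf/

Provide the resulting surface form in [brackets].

/ɯ/ harmonizes with /y/ ([+round]) → [u]

[oludozyf]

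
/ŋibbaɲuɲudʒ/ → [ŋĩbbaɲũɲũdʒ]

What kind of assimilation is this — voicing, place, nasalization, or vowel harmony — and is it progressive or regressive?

/i/→[ĩ] /u/→[ũ] /u/→[ũ].
Each target copies a feature from the preceding segment, so the direction is progressive.

nasalization, progressive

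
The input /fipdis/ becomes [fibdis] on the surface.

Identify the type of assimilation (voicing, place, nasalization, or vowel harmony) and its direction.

voicing assimilation, regressive

/p/→[b].
Each target copies a feature from the following segment, so the direction is regressive.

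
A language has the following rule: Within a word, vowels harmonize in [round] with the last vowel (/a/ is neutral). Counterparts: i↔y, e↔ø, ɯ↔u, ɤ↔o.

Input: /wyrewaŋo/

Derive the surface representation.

[wyrøwaŋo]

/e/ harmonizes with /o/ ([+round]) → [ø]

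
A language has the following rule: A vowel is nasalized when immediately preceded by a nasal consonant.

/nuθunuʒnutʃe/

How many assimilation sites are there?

3

/u/ after nasal /n/ → [ũ]
/u/ after nasal /n/ → [ũ]
/u/ after nasal /n/ → [ũ]
3 segments change.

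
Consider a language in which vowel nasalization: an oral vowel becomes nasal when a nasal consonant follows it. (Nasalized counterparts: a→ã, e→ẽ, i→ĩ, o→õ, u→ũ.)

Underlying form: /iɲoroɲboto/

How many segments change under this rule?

/i/ before nasal /ɲ/ → [ĩ]
/o/ before nasal /ɲ/ → [õ]
2 segments change.

2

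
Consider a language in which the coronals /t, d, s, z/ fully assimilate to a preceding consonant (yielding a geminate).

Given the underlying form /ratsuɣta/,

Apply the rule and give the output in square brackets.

/s/ after /t/ → [t] (total assimilation)
/t/ after /ɣ/ → [ɣ] (total assimilation)

[rattuɣɣa]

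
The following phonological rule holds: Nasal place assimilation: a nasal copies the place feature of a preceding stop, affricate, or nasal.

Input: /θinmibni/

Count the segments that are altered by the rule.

2

/m/ after /n/ (alveolar) → [n]
/n/ after /b/ (labial) → [m]
2 segments change.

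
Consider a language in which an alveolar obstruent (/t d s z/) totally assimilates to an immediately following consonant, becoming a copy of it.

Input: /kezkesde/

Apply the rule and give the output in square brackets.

/z/ before /k/ → [k] (total assimilation)
/s/ before /d/ → [d] (total assimilation)

[kekkedde]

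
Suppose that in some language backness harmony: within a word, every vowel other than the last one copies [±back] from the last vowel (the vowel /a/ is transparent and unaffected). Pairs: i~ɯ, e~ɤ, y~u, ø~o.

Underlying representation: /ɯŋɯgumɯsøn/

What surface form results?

/ɯ/ harmonizes with /ø/ ([-back]) → [i]
/ɯ/ harmonizes with /ø/ ([-back]) → [i]
/u/ harmonizes with /ø/ ([-back]) → [y]
/ɯ/ harmonizes with /ø/ ([-back]) → [i]

[iŋigymisøn]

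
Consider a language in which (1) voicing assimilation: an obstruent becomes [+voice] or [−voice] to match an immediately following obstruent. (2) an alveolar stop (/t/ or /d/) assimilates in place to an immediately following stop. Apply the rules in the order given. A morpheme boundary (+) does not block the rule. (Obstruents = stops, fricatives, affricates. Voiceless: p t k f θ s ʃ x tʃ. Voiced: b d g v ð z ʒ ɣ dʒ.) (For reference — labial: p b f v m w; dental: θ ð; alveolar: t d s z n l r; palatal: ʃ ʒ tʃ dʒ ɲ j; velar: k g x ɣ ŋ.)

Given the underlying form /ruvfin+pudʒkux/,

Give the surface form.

[ruffin+putʃkux]

Rule 1: /v/ before /f/ (voiceless) → [f]
Rule 1: /dʒ/ before /k/ (voiceless) → [tʃ]
After rule 1: ruffin+putʃkux
Rule 2: no segment meets the rule's conditions; no change.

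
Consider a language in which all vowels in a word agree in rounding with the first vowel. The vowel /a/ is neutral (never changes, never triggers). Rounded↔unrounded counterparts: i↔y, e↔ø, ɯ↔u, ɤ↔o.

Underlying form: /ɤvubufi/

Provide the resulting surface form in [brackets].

[ɤvɯbɯfi]

/u/ harmonizes with /ɤ/ ([-round]) → [ɯ]
/u/ harmonizes with /ɤ/ ([-round]) → [ɯ]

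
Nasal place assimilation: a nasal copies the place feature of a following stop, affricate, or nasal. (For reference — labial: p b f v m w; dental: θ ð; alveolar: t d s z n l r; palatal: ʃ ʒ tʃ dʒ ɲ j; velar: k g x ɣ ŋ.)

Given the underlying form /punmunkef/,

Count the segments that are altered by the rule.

/n/ before /m/ (labial) → [m]
/n/ before /k/ (velar) → [ŋ]
2 segments change.

2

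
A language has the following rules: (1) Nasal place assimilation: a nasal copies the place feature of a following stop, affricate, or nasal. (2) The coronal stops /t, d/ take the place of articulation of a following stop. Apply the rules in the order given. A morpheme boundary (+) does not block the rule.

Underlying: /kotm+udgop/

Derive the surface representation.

Rule 1: no segment meets the rule's conditions; no change.
After rule 1: kotm+udgop
Rule 2: /d/ before /g/ (velar) → [g]

[kotm+uggop]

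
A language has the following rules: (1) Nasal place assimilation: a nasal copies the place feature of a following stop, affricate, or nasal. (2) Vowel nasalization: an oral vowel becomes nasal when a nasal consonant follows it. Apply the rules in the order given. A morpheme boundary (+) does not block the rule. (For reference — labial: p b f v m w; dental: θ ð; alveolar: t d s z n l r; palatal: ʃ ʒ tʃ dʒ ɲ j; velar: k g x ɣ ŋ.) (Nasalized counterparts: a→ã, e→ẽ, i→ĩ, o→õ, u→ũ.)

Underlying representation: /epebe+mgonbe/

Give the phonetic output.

Rule 1: /m/ before /g/ (velar) → [ŋ]
Rule 1: /n/ before /b/ (labial) → [m]
After rule 1: epebe+ŋgombe
Rule 2: /e/ before nasal /ŋ/ → [ẽ]
Rule 2: /o/ before nasal /m/ → [õ]

[epebẽ+ŋgõmbe]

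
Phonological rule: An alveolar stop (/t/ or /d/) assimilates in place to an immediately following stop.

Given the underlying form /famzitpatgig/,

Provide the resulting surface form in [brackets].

/t/ before /p/ (labial) → [p]
/t/ before /g/ (velar) → [k]

[famzippakgig]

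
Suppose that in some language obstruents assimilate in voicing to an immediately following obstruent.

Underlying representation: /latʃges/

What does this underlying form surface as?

/tʃ/ before /g/ (voiced) → [dʒ]

[ladʒges]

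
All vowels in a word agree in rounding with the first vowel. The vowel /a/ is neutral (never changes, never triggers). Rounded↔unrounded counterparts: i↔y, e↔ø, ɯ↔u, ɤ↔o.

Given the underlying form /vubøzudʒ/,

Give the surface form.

no segment meets the rule's conditions; no change.

[vubøzudʒ]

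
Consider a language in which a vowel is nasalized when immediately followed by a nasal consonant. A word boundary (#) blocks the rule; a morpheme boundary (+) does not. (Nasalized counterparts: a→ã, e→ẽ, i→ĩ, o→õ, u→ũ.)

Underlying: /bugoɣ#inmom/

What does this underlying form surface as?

/i/ before nasal /n/ → [ĩ]
/o/ before nasal /m/ → [õ]

[bugoɣ#ĩnmõm]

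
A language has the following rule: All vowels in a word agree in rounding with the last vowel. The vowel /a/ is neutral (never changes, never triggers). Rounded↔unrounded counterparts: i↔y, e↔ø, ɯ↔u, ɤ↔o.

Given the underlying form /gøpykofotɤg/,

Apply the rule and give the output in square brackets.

[gepikɤfɤtɤg]

/ø/ harmonizes with /ɤ/ ([-round]) → [e]
/y/ harmonizes with /ɤ/ ([-round]) → [i]
/o/ harmonizes with /ɤ/ ([-round]) → [ɤ]
/o/ harmonizes with /ɤ/ ([-round]) → [ɤ]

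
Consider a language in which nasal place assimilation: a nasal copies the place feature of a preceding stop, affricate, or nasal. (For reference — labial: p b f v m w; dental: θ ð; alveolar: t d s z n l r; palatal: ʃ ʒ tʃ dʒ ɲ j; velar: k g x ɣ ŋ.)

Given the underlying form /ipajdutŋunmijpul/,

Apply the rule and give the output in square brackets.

/ŋ/ after /t/ (alveolar) → [n]
/m/ after /n/ (alveolar) → [n]

[ipajdutnunnijpul]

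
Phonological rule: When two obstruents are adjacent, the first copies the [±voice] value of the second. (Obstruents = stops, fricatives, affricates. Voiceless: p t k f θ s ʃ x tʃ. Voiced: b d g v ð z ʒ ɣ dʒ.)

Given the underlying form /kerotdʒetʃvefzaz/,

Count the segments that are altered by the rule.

3

/t/ before /dʒ/ (voiced) → [d]
/tʃ/ before /v/ (voiced) → [dʒ]
/f/ before /z/ (voiced) → [v]
3 segments change.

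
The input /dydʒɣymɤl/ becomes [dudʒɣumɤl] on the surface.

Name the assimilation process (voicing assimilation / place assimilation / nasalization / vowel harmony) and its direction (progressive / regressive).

vowel harmony, regressive

/y/→[u] /y/→[u].
Vowels agree with the last vowel, so the harmony is regressive.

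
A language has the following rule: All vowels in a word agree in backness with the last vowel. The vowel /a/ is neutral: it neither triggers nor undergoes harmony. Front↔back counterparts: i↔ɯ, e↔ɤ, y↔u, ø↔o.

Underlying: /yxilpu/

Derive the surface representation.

[uxɯlpu]

/y/ harmonizes with /u/ ([+back]) → [u]
/i/ harmonizes with /u/ ([+back]) → [ɯ]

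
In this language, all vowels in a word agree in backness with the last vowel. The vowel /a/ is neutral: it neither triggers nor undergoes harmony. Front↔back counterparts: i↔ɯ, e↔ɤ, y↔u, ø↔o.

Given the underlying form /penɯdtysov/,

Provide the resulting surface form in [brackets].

[pɤnɯdtusov]

/e/ harmonizes with /o/ ([+back]) → [ɤ]
/y/ harmonizes with /o/ ([+back]) → [u]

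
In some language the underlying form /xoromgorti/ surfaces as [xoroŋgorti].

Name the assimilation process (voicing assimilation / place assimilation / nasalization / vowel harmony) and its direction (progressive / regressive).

place assimilation, regressive

/m/→[ŋ].
Each target copies a feature from the following segment, so the direction is regressive.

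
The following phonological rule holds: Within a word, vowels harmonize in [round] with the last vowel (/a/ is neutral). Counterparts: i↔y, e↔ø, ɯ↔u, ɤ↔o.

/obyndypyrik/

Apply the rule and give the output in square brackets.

[ɤbindipirik]

/o/ harmonizes with /i/ ([-round]) → [ɤ]
/y/ harmonizes with /i/ ([-round]) → [i]
/y/ harmonizes with /i/ ([-round]) → [i]
/y/ harmonizes with /i/ ([-round]) → [i]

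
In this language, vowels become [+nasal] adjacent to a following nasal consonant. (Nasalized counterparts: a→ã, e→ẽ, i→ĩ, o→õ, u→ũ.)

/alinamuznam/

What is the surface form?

/i/ before nasal /n/ → [ĩ]
/a/ before nasal /m/ → [ã]
/a/ before nasal /m/ → [ã]

[alĩnãmuznãm]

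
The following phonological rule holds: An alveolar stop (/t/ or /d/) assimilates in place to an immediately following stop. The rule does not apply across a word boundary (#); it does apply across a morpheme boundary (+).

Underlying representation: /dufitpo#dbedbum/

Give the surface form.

/t/ before /p/ (labial) → [p]
/d/ before /b/ (labial) → [b]
/d/ before /b/ (labial) → [b]

[dufippo#bbebbum]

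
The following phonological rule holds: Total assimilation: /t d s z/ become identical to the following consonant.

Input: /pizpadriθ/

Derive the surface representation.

/z/ before /p/ → [p] (total assimilation)
/d/ before /r/ → [r] (total assimilation)

[pipparriθ]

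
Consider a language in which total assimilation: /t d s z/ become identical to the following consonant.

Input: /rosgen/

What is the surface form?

/s/ before /g/ → [g] (total assimilation)

[roggen]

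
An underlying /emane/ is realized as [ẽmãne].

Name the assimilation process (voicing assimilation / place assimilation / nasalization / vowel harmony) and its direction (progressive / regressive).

/e/→[ẽ] /a/→[ã].
Each target copies a feature from the following segment, so the direction is regressive.

nasalization, regressive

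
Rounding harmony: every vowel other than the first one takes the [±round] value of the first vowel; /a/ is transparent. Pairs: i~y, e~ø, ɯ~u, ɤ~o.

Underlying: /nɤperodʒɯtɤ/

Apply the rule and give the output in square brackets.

/o/ harmonizes with /ɤ/ ([-round]) → [ɤ]

[nɤperɤdʒɯtɤ]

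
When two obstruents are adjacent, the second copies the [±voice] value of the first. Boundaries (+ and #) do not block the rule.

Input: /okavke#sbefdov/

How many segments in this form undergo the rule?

3

/k/ after /v/ (voiced) → [g]
/b/ after /s/ (voiceless) → [p]
/d/ after /f/ (voiceless) → [t]
3 segments change.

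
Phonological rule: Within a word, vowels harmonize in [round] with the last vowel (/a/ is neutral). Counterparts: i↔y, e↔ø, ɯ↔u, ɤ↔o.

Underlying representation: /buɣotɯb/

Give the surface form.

/u/ harmonizes with /ɯ/ ([-round]) → [ɯ]
/o/ harmonizes with /ɯ/ ([-round]) → [ɤ]

[bɯɣɤtɯb]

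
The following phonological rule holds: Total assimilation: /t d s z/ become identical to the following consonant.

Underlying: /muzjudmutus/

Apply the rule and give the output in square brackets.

[mujjummutus]

/z/ before /j/ → [j] (total assimilation)
/d/ before /m/ → [m] (total assimilation)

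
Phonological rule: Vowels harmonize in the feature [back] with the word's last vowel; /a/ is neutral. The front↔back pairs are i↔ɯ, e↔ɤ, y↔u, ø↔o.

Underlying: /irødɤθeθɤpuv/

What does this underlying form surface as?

[ɯrodɤθɤθɤpuv]

/i/ harmonizes with /u/ ([+back]) → [ɯ]
/ø/ harmonizes with /u/ ([+back]) → [o]
/e/ harmonizes with /u/ ([+back]) → [ɤ]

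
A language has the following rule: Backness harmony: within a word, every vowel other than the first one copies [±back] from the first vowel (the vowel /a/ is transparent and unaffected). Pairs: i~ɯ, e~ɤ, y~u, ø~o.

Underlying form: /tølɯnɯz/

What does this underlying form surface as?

[tøliniz]

/ɯ/ harmonizes with /ø/ ([-back]) → [i]
/ɯ/ harmonizes with /ø/ ([-back]) → [i]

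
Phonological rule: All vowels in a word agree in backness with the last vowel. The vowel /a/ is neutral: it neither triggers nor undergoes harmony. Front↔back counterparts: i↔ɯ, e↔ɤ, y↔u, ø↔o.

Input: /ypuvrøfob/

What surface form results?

/y/ harmonizes with /o/ ([+back]) → [u]
/ø/ harmonizes with /o/ ([+back]) → [o]

[upuvrofob]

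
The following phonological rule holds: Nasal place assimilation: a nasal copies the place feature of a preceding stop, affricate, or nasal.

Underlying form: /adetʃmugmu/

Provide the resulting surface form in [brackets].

/m/ after /tʃ/ (palatal) → [ɲ]
/m/ after /g/ (velar) → [ŋ]

[adetʃɲugŋu]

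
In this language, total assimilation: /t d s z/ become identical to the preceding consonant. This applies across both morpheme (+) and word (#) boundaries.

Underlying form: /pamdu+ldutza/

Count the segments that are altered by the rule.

3

/d/ after /m/ → [m] (total assimilation)
/d/ after /l/ → [l] (total assimilation)
/z/ after /t/ → [t] (total assimilation)
3 segments change.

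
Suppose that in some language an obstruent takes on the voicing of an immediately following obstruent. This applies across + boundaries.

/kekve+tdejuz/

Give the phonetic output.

[kegve+ddejuz]

/k/ before /v/ (voiced) → [g]
/t/ before /d/ (voiced) → [d]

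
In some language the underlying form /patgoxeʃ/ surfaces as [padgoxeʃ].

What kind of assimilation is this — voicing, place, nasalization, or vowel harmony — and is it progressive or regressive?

/t/→[d].
Each target copies a feature from the following segment, so the direction is regressive.

voicing assimilation, regressive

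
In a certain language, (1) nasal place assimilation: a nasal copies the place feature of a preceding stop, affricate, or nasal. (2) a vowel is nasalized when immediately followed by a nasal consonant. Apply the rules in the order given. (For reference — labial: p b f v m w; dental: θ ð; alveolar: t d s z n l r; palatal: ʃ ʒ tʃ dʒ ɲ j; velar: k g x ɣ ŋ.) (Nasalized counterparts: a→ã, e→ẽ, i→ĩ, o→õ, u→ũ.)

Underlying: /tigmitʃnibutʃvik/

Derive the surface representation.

[tigŋitʃɲibutʃvik]

Rule 1: /m/ after /g/ (velar) → [ŋ]
Rule 1: /n/ after /tʃ/ (palatal) → [ɲ]
After rule 1: tigŋitʃɲibutʃvik
Rule 2: no segment meets the rule's conditions; no change.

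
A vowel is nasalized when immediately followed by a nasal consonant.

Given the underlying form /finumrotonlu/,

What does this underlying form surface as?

/i/ before nasal /n/ → [ĩ]
/u/ before nasal /m/ → [ũ]
/o/ before nasal /n/ → [õ]

[fĩnũmrotõnlu]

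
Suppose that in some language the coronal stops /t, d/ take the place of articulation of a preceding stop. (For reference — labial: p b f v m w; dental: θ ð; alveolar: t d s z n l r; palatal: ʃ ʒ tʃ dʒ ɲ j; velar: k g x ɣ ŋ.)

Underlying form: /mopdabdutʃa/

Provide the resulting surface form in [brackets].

/d/ after /p/ (labial) → [b]
/d/ after /b/ (labial) → [b]

[mopbabbutʃa]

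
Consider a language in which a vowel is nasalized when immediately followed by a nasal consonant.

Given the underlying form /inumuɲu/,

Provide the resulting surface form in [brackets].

[ĩnũmũɲu]

/i/ before nasal /n/ → [ĩ]
/u/ before nasal /m/ → [ũ]
/u/ before nasal /ɲ/ → [ũ]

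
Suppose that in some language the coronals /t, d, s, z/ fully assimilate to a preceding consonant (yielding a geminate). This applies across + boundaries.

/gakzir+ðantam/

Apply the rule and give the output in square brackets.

/z/ after /k/ → [k] (total assimilation)
/t/ after /n/ → [n] (total assimilation)

[gakkir+ðannam]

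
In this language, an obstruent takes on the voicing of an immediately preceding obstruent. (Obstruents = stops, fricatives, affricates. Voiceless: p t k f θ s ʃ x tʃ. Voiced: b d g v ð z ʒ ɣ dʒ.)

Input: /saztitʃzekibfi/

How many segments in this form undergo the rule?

3

/t/ after /z/ (voiced) → [d]
/z/ after /tʃ/ (voiceless) → [s]
/f/ after /b/ (voiced) → [v]
3 segments change.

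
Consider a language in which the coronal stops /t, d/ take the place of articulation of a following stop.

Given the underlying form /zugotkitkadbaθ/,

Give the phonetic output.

/t/ before /k/ (velar) → [k]
/t/ before /k/ (velar) → [k]
/d/ before /b/ (labial) → [b]

[zugokkikkabbaθ]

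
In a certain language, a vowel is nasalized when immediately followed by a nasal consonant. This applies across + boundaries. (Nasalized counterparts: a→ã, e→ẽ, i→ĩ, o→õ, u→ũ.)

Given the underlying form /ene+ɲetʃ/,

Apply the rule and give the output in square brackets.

[ẽnẽ+ɲetʃ]

/e/ before nasal /n/ → [ẽ]
/e/ before nasal /ɲ/ → [ẽ]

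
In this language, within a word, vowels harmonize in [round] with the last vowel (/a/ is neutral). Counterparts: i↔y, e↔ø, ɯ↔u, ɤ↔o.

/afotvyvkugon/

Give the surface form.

[afotvyvkugon]

no segment meets the rule's conditions; no change.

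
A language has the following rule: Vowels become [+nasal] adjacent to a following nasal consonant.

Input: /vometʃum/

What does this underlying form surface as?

/o/ before nasal /m/ → [õ]
/u/ before nasal /m/ → [ũ]

[võmetʃũm]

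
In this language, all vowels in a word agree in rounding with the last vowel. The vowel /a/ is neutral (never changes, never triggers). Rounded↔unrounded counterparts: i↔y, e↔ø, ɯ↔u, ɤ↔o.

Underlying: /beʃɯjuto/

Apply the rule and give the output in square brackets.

[bøʃujuto]

/e/ harmonizes with /o/ ([+round]) → [ø]
/ɯ/ harmonizes with /o/ ([+round]) → [u]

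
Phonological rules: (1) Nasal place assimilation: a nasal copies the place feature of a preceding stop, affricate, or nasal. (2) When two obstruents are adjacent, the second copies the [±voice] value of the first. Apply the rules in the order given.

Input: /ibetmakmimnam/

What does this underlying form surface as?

Rule 1: /m/ after /t/ (alveolar) → [n]
Rule 1: /m/ after /k/ (velar) → [ŋ]
Rule 1: /n/ after /m/ (labial) → [m]
After rule 1: ibetnakŋimmam
Rule 2: no segment meets the rule's conditions; no change.

[ibetnakŋimmam]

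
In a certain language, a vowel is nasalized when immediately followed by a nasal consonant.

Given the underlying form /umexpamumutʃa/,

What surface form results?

/u/ before nasal /m/ → [ũ]
/a/ before nasal /m/ → [ã]
/u/ before nasal /m/ → [ũ]

[ũmexpãmũmutʃa]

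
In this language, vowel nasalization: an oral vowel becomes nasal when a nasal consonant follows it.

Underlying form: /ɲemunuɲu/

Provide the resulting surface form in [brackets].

/e/ before nasal /m/ → [ẽ]
/u/ before nasal /n/ → [ũ]
/u/ before nasal /ɲ/ → [ũ]

[ɲẽmũnũɲu]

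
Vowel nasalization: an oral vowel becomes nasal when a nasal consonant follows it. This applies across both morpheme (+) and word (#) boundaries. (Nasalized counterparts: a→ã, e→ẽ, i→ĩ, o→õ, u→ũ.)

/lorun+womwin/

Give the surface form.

[lorũn+wõmwĩn]

/u/ before nasal /n/ → [ũ]
/o/ before nasal /m/ → [õ]
/i/ before nasal /n/ → [ĩ]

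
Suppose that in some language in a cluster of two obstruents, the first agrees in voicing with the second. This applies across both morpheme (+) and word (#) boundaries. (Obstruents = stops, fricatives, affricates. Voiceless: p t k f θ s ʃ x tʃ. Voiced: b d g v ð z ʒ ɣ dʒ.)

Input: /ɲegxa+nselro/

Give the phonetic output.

/g/ before /x/ (voiceless) → [k]

[ɲekxa+nselro]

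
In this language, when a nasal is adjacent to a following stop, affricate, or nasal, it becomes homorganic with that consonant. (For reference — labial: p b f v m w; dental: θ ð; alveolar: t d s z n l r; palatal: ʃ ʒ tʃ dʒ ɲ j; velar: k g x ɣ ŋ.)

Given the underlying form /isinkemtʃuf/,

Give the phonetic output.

[isiŋkeɲtʃuf]

/n/ before /k/ (velar) → [ŋ]
/m/ before /tʃ/ (palatal) → [ɲ]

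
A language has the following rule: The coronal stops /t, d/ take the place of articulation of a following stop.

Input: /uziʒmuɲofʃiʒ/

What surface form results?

[uziʒmuɲofʃiʒ]

no segment meets the rule's conditions; no change.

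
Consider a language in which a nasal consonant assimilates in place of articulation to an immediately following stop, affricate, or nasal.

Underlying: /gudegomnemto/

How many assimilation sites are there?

/m/ before /n/ (alveolar) → [n]
/m/ before /t/ (alveolar) → [n]
2 segments change.

2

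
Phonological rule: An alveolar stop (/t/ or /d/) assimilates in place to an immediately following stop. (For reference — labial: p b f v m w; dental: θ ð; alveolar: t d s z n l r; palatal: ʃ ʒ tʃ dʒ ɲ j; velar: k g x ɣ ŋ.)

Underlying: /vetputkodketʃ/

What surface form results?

/t/ before /p/ (labial) → [p]
/t/ before /k/ (velar) → [k]
/d/ before /k/ (velar) → [g]

[veppukkogketʃ]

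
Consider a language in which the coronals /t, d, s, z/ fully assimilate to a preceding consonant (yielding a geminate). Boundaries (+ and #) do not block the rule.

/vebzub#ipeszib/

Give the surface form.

[vebbub#ipessib]

/z/ after /b/ → [b] (total assimilation)
/z/ after /s/ → [s] (total assimilation)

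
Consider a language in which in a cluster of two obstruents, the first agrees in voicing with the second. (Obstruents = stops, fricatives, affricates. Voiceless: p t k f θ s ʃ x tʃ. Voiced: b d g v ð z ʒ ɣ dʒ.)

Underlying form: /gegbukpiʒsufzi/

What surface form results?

[gegbukpiʃsuvzi]

/ʒ/ before /s/ (voiceless) → [ʃ]
/f/ before /z/ (voiced) → [v]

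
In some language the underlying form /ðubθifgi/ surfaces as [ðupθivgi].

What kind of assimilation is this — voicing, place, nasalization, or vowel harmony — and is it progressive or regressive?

voicing assimilation, regressive

/b/→[p] /f/→[v].
Each target copies a feature from the following segment, so the direction is regressive.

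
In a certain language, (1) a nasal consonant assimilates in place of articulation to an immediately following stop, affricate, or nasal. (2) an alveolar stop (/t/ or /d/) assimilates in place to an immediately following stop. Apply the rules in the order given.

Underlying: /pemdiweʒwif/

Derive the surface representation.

[pendiweʒwif]

Rule 1: /m/ before /d/ (alveolar) → [n]
After rule 1: pendiweʒwif
Rule 2: no segment meets the rule's conditions; no change.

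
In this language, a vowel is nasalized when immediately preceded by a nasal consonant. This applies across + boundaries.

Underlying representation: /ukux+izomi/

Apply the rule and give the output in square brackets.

/i/ after nasal /m/ → [ĩ]

[ukux+izomĩ]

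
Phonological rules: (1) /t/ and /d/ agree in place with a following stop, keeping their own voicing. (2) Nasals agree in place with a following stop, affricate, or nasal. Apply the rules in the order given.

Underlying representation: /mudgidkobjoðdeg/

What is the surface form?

[muggigkobjoðdeg]

Rule 1: /d/ before /g/ (velar) → [g]
Rule 1: /d/ before /k/ (velar) → [g]
After rule 1: muggigkobjoðdeg
Rule 2: no segment meets the rule's conditions; no change.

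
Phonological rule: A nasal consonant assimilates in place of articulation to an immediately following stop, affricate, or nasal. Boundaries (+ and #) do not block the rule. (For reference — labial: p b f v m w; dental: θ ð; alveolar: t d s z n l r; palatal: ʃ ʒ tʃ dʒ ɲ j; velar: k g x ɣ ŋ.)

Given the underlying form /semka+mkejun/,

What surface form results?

/m/ before /k/ (velar) → [ŋ]
/m/ before /k/ (velar) → [ŋ]

[seŋka+ŋkejun]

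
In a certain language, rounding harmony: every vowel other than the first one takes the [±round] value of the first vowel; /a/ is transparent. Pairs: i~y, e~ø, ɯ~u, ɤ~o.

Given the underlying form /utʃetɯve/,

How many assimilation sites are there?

/e/ harmonizes with /u/ ([+round]) → [ø]
/ɯ/ harmonizes with /u/ ([+round]) → [u]
/e/ harmonizes with /u/ ([+round]) → [ø]
3 segments change.

3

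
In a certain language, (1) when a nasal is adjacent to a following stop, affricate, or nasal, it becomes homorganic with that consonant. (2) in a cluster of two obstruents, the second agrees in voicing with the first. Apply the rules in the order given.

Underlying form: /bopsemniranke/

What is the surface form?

[bopsenniraŋke]

Rule 1: /m/ before /n/ (alveolar) → [n]
Rule 1: /n/ before /k/ (velar) → [ŋ]
After rule 1: bopsenniraŋke
Rule 2: no segment meets the rule's conditions; no change.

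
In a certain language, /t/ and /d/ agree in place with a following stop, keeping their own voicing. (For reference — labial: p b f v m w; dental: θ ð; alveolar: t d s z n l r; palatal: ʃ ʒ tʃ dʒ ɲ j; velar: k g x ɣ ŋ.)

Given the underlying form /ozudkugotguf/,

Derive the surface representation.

[ozugkugokguf]

/d/ before /k/ (velar) → [g]
/t/ before /g/ (velar) → [k]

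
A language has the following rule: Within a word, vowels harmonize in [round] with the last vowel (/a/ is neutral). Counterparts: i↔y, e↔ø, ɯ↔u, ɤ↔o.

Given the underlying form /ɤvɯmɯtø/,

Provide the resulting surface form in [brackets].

[ovumutø]

/ɤ/ harmonizes with /ø/ ([+round]) → [o]
/ɯ/ harmonizes with /ø/ ([+round]) → [u]
/ɯ/ harmonizes with /ø/ ([+round]) → [u]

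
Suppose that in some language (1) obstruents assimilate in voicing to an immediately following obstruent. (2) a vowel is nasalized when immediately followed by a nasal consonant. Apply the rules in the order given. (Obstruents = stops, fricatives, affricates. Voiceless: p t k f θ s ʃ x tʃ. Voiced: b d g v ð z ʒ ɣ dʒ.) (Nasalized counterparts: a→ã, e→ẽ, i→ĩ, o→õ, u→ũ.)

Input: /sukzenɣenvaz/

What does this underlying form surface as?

Rule 1: /k/ before /z/ (voiced) → [g]
After rule 1: sugzenɣenvaz
Rule 2: /e/ before nasal /n/ → [ẽ]
Rule 2: /e/ before nasal /n/ → [ẽ]

[sugzẽnɣẽnvaz]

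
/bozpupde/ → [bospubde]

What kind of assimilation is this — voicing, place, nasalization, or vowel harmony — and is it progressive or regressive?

/z/→[s] /p/→[b].
Each target copies a feature from the following segment, so the direction is regressive.

voicing assimilation, regressive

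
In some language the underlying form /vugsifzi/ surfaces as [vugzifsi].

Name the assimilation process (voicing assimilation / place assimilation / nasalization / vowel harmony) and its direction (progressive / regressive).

voicing assimilation, progressive

/s/→[z] /z/→[s].
Each target copies a feature from the preceding segment, so the direction is progressive.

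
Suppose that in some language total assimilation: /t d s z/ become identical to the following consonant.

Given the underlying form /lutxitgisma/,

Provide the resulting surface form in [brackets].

[luxxiggimma]

/t/ before /x/ → [x] (total assimilation)
/t/ before /g/ → [g] (total assimilation)
/s/ before /m/ → [m] (total assimilation)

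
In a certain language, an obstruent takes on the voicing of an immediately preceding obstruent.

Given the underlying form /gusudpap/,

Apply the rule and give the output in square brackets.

/p/ after /d/ (voiced) → [b]

[gusudbap]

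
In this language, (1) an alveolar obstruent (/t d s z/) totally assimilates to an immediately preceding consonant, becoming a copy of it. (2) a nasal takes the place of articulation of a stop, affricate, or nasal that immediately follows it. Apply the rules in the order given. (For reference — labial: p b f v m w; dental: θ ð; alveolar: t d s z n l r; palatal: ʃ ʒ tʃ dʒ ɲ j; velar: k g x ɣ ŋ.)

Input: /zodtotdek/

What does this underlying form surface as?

[zoddottek]

Rule 1: /t/ after /d/ → [d] (total assimilation)
Rule 1: /d/ after /t/ → [t] (total assimilation)
After rule 1: zoddottek
Rule 2: no segment meets the rule's conditions; no change.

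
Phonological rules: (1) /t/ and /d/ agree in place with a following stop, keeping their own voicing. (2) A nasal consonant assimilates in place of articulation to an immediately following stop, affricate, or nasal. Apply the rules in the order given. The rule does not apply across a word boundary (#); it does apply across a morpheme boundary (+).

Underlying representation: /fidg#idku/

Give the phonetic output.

Rule 1: /d/ before /g/ (velar) → [g]
Rule 1: /d/ before /k/ (velar) → [g]
After rule 1: figg#igku
Rule 2: no segment meets the rule's conditions; no change.

[figg#igku]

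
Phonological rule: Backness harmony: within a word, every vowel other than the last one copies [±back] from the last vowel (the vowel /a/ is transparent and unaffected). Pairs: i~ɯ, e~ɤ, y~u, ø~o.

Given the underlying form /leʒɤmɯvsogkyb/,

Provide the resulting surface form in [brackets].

/ɤ/ harmonizes with /y/ ([-back]) → [e]
/ɯ/ harmonizes with /y/ ([-back]) → [i]
/o/ harmonizes with /y/ ([-back]) → [ø]

[leʒemivsøgkyb]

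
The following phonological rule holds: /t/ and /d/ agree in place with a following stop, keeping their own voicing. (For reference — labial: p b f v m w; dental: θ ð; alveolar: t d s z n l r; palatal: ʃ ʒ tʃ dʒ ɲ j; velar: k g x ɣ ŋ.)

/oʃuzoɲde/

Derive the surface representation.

[oʃuzoɲde]

no segment meets the rule's conditions; no change.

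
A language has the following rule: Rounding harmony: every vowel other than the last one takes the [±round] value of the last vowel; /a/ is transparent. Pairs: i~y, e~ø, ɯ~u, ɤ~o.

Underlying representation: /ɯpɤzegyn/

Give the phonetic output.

/ɯ/ harmonizes with /y/ ([+round]) → [u]
/ɤ/ harmonizes with /y/ ([+round]) → [o]
/e/ harmonizes with /y/ ([+round]) → [ø]

[upozøgyn]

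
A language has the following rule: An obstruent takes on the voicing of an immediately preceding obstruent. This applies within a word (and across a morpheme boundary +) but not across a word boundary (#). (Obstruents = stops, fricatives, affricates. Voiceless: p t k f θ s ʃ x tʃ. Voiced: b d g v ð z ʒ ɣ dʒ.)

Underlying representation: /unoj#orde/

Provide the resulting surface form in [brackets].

[unoj#orde]

no segment meets the rule's conditions; no change.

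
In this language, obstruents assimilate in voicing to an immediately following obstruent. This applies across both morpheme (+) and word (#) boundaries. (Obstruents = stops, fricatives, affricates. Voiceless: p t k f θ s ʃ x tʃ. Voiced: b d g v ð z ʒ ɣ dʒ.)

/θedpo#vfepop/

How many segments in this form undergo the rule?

2

/d/ before /p/ (voiceless) → [t]
/v/ before /f/ (voiceless) → [f]
2 segments change.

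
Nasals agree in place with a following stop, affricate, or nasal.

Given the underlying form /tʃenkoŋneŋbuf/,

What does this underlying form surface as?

[tʃeŋkonnembuf]

/n/ before /k/ (velar) → [ŋ]
/ŋ/ before /n/ (alveolar) → [n]
/ŋ/ before /b/ (labial) → [m]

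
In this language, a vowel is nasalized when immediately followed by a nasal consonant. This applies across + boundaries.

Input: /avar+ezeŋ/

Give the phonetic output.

[avar+ezẽŋ]

/e/ before nasal /ŋ/ → [ẽ]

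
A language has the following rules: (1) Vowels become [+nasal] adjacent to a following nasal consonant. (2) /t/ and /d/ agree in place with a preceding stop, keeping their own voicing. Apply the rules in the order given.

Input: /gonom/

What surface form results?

[gõnõm]

Rule 1: /o/ before nasal /n/ → [õ]
Rule 1: /o/ before nasal /m/ → [õ]
After rule 1: gõnõm
Rule 2: no segment meets the rule's conditions; no change.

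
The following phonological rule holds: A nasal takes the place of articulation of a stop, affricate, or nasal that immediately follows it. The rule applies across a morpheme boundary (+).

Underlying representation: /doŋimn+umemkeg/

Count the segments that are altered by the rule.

/m/ before /n/ (alveolar) → [n]
/m/ before /k/ (velar) → [ŋ]
2 segments change.

2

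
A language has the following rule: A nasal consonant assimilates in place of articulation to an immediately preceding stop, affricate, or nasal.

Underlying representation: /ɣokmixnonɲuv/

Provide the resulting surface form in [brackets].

/m/ after /k/ (velar) → [ŋ]
/ɲ/ after /n/ (alveolar) → [n]

[ɣokŋixnonnuv]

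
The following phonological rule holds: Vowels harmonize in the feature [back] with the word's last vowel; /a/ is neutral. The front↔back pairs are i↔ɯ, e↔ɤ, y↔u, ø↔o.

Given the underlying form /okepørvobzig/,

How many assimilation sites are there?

2

/o/ harmonizes with /i/ ([-back]) → [ø]
/o/ harmonizes with /i/ ([-back]) → [ø]
2 segments change.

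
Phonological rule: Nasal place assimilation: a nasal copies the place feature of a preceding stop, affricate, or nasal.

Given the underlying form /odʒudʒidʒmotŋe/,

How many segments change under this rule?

/m/ after /dʒ/ (palatal) → [ɲ]
/ŋ/ after /t/ (alveolar) → [n]
2 segments change.

2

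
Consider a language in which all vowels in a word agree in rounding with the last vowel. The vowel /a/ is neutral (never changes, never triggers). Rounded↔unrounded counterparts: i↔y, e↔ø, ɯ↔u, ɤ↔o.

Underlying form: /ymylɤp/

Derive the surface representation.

[imilɤp]

/y/ harmonizes with /ɤ/ ([-round]) → [i]
/y/ harmonizes with /ɤ/ ([-round]) → [i]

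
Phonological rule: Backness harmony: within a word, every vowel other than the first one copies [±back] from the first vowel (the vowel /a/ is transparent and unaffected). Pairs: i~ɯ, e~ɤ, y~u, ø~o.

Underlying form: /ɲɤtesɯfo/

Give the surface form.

/e/ harmonizes with /ɤ/ ([+back]) → [ɤ]

[ɲɤtɤsɯfo]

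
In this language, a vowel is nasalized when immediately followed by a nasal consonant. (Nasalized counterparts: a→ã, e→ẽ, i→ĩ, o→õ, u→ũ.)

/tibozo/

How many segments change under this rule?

0

No segment meets the rule's conditions.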